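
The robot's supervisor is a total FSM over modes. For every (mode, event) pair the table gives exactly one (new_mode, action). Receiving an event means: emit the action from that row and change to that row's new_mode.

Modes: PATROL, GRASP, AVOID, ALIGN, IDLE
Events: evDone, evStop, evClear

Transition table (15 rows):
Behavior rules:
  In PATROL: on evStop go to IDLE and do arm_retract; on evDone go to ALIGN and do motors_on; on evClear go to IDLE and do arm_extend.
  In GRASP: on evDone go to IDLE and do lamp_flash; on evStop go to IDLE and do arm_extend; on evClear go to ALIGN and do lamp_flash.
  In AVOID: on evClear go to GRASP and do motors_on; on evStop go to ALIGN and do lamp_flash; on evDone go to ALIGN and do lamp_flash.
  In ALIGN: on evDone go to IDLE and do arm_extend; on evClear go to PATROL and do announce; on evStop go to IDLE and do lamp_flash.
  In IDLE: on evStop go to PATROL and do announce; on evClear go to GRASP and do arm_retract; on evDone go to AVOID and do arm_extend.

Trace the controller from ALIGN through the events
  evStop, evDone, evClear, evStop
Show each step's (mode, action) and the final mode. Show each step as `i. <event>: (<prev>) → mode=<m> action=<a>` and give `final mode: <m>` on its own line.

1. evStop: (ALIGN) → mode=IDLE action=lamp_flash
2. evDone: (IDLE) → mode=AVOID action=arm_extend
3. evClear: (AVOID) → mode=GRASP action=motors_on
4. evStop: (GRASP) → mode=IDLE action=arm_extend

final mode: IDLE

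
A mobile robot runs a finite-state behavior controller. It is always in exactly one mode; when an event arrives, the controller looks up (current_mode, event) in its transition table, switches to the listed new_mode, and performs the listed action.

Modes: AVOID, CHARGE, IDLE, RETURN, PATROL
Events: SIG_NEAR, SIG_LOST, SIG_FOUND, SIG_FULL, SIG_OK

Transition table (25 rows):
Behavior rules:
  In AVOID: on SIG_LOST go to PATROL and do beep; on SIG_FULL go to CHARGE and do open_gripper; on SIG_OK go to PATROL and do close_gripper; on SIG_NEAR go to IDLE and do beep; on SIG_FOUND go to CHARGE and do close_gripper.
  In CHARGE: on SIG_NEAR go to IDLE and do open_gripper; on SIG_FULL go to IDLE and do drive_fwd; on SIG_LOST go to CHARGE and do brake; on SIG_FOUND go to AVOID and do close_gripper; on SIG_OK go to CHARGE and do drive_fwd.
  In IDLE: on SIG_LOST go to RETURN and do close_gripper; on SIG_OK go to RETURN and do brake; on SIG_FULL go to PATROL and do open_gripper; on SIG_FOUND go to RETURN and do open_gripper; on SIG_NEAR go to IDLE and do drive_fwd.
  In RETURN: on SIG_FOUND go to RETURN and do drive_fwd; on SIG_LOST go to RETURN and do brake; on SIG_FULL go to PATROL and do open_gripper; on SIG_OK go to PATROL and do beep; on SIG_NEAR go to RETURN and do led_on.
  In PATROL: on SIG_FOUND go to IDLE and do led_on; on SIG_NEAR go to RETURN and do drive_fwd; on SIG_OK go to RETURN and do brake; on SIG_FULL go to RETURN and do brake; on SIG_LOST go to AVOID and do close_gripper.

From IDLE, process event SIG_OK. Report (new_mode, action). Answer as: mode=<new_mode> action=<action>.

mode=RETURN action=brake

current mode = IDLE; filter table to that mode:
  (IDLE, SIG_LOST) → (RETURN, close_gripper)
  (IDLE, SIG_OK) → (RETURN, brake)  ← event matches
  (IDLE, SIG_FULL) → (PATROL, open_gripper)
  (IDLE, SIG_FOUND) → (RETURN, open_gripper)
  (IDLE, SIG_NEAR) → (IDLE, drive_fwd)
event = SIG_OK selects (RETURN, brake)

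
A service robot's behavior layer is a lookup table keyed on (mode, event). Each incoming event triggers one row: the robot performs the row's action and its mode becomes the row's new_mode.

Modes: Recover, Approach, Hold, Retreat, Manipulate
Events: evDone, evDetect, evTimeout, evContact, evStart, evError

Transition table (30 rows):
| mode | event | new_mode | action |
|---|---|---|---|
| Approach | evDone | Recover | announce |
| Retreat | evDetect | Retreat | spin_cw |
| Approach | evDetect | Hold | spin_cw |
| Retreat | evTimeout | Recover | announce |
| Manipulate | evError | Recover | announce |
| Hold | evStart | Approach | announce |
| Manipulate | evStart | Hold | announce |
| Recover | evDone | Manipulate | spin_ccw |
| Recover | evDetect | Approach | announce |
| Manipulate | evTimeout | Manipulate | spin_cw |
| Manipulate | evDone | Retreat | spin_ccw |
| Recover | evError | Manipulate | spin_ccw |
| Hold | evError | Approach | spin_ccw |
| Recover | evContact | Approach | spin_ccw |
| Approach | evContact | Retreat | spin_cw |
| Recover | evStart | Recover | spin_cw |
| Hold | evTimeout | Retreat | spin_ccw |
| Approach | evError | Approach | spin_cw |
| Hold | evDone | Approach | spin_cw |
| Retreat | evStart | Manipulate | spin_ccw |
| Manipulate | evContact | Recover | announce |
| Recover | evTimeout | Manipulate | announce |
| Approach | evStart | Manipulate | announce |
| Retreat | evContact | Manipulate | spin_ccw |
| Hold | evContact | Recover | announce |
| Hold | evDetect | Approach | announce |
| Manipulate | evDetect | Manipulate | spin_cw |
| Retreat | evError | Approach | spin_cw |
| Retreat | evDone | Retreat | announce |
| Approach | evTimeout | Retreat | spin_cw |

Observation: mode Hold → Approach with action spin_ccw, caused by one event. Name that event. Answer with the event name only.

evError

try evDone: (Hold, evDone) → (Approach, spin_cw)
try evDetect: (Hold, evDetect) → (Approach, announce)
try evTimeout: (Hold, evTimeout) → (Retreat, spin_ccw)
try evContact: (Hold, evContact) → (Recover, announce)
try evStart: (Hold, evStart) → (Approach, announce)
try evError: (Hold, evError) → (Approach, spin_ccw)  ← matches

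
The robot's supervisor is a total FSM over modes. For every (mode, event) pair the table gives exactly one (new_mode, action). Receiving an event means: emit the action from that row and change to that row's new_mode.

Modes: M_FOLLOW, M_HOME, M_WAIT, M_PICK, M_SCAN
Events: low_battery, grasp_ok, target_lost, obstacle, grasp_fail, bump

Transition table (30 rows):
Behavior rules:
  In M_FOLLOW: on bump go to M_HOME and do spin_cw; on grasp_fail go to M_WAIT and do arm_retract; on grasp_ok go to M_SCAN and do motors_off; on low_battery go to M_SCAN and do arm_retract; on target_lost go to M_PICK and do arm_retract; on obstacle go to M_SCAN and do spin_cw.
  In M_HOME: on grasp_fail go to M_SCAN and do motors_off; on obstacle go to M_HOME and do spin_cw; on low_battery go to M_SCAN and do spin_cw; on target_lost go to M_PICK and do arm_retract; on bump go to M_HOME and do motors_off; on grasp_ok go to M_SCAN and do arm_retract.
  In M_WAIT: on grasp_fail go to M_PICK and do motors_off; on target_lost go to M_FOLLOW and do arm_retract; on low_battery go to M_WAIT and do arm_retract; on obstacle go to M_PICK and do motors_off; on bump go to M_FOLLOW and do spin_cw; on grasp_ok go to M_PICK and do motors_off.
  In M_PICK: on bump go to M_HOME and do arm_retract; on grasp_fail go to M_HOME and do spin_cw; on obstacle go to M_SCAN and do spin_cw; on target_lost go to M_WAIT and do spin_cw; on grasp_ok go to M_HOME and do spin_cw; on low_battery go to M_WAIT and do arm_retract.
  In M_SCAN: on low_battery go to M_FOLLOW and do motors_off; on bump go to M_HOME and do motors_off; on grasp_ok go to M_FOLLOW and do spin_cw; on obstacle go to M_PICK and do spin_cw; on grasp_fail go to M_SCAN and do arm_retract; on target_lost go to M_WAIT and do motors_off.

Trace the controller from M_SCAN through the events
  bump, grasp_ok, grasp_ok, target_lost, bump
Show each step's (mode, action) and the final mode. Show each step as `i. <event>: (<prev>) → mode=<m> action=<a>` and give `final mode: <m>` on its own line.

final mode: M_HOME

1. bump: (M_SCAN) → mode=M_HOME action=motors_off
2. grasp_ok: (M_HOME) → mode=M_SCAN action=arm_retract
3. grasp_ok: (M_SCAN) → mode=M_FOLLOW action=spin_cw
4. target_lost: (M_FOLLOW) → mode=M_PICK action=arm_retract
5. bump: (M_PICK) → mode=M_HOME action=arm_retract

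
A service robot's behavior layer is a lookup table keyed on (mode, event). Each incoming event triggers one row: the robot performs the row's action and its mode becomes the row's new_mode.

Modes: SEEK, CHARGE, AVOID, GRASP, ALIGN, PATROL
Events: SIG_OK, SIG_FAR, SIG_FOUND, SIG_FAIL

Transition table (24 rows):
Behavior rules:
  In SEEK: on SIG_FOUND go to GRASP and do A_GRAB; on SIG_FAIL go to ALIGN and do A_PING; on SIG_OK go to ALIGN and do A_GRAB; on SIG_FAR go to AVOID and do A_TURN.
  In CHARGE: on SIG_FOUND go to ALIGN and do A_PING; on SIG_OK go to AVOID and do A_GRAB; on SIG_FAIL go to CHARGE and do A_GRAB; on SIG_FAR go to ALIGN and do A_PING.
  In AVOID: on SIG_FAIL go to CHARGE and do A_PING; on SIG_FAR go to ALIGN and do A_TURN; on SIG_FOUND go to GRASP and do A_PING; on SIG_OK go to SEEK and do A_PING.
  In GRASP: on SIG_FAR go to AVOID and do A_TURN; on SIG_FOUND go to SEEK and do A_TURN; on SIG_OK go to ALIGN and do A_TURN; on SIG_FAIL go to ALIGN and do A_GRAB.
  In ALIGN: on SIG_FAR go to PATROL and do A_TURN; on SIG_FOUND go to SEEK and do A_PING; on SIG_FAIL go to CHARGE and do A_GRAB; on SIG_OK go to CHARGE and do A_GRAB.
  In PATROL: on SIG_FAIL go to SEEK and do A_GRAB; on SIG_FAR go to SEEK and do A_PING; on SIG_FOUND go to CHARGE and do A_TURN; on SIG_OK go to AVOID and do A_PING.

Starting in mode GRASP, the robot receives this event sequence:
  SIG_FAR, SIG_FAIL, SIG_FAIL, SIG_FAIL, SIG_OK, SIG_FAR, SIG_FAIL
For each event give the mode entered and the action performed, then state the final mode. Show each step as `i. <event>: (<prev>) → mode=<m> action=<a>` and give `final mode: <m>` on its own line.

1. SIG_FAR: (GRASP) → mode=AVOID action=A_TURN
2. SIG_FAIL: (AVOID) → mode=CHARGE action=A_PING
3. SIG_FAIL: (CHARGE) → mode=CHARGE action=A_GRAB
4. SIG_FAIL: (CHARGE) → mode=CHARGE action=A_GRAB
5. SIG_OK: (CHARGE) → mode=AVOID action=A_GRAB
6. SIG_FAR: (AVOID) → mode=ALIGN action=A_TURN
7. SIG_FAIL: (ALIGN) → mode=CHARGE action=A_GRAB

final mode: CHARGE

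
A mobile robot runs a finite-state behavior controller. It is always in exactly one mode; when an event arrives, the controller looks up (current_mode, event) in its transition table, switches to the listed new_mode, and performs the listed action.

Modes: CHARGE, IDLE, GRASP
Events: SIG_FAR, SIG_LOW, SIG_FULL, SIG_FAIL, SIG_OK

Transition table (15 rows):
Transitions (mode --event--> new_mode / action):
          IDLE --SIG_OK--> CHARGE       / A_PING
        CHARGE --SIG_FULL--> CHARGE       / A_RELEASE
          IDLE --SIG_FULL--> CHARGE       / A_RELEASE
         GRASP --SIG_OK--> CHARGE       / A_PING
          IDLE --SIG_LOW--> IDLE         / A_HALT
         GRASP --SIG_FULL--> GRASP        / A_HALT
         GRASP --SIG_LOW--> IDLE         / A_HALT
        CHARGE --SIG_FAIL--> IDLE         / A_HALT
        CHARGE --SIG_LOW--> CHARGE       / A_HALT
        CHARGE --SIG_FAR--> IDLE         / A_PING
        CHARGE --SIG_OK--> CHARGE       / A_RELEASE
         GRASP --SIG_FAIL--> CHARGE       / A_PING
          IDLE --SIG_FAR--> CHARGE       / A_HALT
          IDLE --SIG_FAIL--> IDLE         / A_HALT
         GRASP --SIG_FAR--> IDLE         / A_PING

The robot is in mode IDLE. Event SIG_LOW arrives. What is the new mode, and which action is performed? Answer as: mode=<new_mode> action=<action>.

mode=IDLE action=A_HALT

current mode = IDLE; filter table to that mode:
  (IDLE, SIG_OK) → (CHARGE, A_PING)
  (IDLE, SIG_FULL) → (CHARGE, A_RELEASE)
  (IDLE, SIG_LOW) → (IDLE, A_HALT)  ← event matches
  (IDLE, SIG_FAR) → (CHARGE, A_HALT)
  (IDLE, SIG_FAIL) → (IDLE, A_HALT)
event = SIG_LOW selects (IDLE, A_HALT)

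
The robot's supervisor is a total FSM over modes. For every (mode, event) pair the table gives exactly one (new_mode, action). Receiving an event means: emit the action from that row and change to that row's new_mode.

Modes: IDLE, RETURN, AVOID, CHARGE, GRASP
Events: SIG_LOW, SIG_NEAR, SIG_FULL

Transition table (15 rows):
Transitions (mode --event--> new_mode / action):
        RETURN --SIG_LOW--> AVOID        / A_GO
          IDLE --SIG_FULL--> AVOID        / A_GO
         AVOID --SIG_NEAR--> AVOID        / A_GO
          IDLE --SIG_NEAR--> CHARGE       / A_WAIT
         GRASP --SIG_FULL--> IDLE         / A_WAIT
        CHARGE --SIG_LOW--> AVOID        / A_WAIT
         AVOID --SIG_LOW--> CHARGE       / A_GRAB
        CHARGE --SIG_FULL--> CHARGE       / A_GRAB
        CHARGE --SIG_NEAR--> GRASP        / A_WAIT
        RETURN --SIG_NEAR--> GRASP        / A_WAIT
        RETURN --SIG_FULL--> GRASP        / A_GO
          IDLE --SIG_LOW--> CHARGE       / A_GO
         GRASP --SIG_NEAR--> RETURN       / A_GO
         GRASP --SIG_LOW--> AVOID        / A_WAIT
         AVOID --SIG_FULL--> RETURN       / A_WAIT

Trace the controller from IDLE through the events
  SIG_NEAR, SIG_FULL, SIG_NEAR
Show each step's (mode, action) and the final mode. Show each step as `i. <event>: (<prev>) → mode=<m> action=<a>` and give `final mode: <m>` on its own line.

final mode: GRASP

1. SIG_NEAR: (IDLE) → mode=CHARGE action=A_WAIT
2. SIG_FULL: (CHARGE) → mode=CHARGE action=A_GRAB
3. SIG_NEAR: (CHARGE) → mode=GRASP action=A_WAIT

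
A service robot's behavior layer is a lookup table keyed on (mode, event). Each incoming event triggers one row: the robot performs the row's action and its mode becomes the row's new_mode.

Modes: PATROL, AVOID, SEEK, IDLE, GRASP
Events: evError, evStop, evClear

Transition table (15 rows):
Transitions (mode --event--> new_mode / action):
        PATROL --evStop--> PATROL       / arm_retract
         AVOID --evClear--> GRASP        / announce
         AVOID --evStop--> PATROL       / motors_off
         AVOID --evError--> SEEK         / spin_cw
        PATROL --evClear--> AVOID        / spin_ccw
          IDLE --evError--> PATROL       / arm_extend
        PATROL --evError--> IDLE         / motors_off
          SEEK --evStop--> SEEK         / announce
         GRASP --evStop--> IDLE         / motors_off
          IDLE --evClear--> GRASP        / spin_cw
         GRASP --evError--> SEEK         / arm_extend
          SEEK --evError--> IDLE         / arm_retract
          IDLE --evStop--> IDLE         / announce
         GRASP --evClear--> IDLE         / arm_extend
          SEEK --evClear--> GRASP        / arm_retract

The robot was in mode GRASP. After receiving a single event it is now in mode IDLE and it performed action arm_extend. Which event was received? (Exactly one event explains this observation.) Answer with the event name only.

evClear

try evError: (GRASP, evError) → (SEEK, arm_extend)
try evStop: (GRASP, evStop) → (IDLE, motors_off)
try evClear: (GRASP, evClear) → (IDLE, arm_extend)  ← matches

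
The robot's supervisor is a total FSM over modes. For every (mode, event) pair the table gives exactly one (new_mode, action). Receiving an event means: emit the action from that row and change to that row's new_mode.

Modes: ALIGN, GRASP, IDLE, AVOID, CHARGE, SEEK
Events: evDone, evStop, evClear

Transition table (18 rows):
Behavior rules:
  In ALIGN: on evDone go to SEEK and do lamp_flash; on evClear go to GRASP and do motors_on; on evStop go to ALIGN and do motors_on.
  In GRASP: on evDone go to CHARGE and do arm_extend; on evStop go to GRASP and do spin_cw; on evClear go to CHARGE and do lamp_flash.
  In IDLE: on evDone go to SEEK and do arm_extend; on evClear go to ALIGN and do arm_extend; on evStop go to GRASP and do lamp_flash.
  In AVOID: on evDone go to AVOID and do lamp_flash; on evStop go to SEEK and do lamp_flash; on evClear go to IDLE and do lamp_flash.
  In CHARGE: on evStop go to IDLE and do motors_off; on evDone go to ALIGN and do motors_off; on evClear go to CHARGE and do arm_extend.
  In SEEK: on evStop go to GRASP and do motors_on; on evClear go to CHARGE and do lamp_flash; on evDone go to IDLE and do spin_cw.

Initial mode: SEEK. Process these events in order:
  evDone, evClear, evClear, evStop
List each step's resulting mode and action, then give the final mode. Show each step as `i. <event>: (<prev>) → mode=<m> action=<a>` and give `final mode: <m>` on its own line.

1. evDone: (SEEK) → mode=IDLE action=spin_cw
2. evClear: (IDLE) → mode=ALIGN action=arm_extend
3. evClear: (ALIGN) → mode=GRASP action=motors_on
4. evStop: (GRASP) → mode=GRASP action=spin_cw

final mode: GRASP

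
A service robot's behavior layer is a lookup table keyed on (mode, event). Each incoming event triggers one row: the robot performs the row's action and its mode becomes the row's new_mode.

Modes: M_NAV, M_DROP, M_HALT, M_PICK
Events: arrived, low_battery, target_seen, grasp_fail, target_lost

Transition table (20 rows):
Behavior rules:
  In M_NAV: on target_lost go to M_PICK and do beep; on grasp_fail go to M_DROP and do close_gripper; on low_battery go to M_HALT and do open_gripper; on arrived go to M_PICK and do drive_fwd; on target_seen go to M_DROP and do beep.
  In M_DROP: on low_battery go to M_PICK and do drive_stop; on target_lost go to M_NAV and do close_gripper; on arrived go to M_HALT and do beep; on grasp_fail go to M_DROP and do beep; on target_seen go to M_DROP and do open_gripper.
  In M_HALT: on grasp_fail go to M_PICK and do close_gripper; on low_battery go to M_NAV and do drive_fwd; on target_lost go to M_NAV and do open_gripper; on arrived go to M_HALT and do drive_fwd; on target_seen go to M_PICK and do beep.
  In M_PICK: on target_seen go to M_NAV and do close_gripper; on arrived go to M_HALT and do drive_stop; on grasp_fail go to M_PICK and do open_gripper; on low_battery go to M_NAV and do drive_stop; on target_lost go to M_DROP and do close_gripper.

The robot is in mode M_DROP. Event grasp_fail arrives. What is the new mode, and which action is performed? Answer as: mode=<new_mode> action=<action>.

current mode = M_DROP; filter table to that mode:
  (M_DROP, low_battery) → (M_PICK, drive_stop)
  (M_DROP, target_lost) → (M_NAV, close_gripper)
  (M_DROP, arrived) → (M_HALT, beep)
  (M_DROP, grasp_fail) → (M_DROP, beep)  ← event matches
  (M_DROP, target_seen) → (M_DROP, open_gripper)
event = grasp_fail selects (M_DROP, beep)

mode=M_DROP action=beep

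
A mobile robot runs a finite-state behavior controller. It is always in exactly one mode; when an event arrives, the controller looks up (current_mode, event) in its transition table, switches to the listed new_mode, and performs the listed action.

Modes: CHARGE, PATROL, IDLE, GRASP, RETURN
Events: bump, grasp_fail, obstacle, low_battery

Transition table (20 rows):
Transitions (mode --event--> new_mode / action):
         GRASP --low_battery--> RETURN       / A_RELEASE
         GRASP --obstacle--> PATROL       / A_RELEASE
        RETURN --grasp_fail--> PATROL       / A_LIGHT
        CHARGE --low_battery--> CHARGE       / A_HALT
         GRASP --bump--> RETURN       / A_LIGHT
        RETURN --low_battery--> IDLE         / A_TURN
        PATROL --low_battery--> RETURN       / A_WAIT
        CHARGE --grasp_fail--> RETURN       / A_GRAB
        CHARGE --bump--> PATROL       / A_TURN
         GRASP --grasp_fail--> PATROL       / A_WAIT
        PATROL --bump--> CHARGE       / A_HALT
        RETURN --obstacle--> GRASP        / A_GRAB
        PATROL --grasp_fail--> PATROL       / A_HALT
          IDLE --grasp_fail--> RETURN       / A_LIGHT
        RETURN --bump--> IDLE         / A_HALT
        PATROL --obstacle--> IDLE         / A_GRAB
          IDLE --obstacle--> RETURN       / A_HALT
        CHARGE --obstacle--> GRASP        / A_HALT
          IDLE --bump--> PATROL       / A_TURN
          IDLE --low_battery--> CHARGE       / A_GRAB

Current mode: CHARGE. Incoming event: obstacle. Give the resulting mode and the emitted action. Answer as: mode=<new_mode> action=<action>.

current mode = CHARGE; filter table to that mode:
  (CHARGE, low_battery) → (CHARGE, A_HALT)
  (CHARGE, grasp_fail) → (RETURN, A_GRAB)
  (CHARGE, bump) → (PATROL, A_TURN)
  (CHARGE, obstacle) → (GRASP, A_HALT)  ← event matches
event = obstacle selects (GRASP, A_HALT)

mode=GRASP action=A_HALT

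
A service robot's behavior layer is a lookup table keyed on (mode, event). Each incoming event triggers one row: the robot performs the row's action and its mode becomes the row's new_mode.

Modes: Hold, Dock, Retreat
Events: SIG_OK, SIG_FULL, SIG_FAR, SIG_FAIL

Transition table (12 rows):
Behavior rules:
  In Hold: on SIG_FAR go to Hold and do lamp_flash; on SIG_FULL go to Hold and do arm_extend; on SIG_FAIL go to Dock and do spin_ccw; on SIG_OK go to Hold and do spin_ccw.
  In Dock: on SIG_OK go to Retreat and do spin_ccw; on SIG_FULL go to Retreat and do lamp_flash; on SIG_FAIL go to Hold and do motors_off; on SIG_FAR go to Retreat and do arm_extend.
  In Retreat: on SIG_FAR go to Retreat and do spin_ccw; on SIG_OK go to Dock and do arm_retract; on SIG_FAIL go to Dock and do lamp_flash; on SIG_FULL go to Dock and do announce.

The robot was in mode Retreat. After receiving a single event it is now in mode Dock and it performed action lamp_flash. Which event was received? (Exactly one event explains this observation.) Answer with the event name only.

try SIG_OK: (Retreat, SIG_OK) → (Dock, arm_retract)
try SIG_FULL: (Retreat, SIG_FULL) → (Dock, announce)
try SIG_FAR: (Retreat, SIG_FAR) → (Retreat, spin_ccw)
try SIG_FAIL: (Retreat, SIG_FAIL) → (Dock, lamp_flash)  ← matches

SIG_FAIL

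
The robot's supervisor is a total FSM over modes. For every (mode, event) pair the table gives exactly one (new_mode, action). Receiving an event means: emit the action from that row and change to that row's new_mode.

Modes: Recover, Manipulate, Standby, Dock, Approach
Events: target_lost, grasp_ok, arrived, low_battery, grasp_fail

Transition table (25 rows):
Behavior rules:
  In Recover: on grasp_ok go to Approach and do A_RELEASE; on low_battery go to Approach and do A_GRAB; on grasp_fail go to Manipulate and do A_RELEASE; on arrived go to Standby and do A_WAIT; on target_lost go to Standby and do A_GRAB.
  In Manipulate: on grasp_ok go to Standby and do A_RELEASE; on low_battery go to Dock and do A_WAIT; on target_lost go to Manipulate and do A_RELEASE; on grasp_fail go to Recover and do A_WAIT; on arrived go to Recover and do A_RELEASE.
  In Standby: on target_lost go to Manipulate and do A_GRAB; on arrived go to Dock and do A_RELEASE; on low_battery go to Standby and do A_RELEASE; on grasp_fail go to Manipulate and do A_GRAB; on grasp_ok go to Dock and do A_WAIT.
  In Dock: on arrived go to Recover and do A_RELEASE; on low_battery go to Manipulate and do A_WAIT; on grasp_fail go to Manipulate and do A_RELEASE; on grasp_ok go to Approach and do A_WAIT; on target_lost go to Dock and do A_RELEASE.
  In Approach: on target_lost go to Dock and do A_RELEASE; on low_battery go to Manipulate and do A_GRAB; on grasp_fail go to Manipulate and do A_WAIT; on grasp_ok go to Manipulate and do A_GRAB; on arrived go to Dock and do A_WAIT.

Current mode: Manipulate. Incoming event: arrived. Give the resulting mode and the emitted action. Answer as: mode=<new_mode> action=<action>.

current mode = Manipulate; filter table to that mode:
  (Manipulate, grasp_ok) → (Standby, A_RELEASE)
  (Manipulate, low_battery) → (Dock, A_WAIT)
  (Manipulate, target_lost) → (Manipulate, A_RELEASE)
  (Manipulate, grasp_fail) → (Recover, A_WAIT)
  (Manipulate, arrived) → (Recover, A_RELEASE)  ← event matches
event = arrived selects (Recover, A_RELEASE)

mode=Recover action=A_RELEASE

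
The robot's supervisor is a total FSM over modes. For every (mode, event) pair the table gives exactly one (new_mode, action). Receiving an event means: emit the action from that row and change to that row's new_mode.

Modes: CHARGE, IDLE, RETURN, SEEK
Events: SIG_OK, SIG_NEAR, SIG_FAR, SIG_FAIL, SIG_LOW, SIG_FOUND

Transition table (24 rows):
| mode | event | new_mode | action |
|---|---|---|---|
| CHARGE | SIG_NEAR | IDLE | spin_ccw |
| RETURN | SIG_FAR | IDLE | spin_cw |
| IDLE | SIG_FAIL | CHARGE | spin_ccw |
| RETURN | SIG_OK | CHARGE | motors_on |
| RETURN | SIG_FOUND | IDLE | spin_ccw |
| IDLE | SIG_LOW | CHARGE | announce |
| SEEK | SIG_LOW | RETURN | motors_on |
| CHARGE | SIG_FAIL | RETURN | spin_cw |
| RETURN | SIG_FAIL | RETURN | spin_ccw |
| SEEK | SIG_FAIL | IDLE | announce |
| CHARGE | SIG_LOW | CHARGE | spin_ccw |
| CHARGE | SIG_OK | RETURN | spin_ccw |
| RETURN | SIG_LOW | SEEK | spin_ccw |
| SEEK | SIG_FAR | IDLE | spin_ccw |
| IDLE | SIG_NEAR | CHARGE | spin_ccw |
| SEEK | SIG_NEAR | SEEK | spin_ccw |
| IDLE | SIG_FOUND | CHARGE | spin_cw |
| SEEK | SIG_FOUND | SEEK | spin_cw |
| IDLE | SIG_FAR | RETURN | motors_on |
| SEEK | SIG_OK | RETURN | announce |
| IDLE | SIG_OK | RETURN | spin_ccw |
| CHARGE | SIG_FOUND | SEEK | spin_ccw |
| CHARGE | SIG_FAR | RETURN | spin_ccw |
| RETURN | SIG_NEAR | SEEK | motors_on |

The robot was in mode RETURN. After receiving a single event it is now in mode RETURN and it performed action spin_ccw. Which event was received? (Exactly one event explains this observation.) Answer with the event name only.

try SIG_OK: (RETURN, SIG_OK) → (CHARGE, motors_on)
try SIG_NEAR: (RETURN, SIG_NEAR) → (SEEK, motors_on)
try SIG_FAR: (RETURN, SIG_FAR) → (IDLE, spin_cw)
try SIG_FAIL: (RETURN, SIG_FAIL) → (RETURN, spin_ccw)  ← matches
try SIG_LOW: (RETURN, SIG_LOW) → (SEEK, spin_ccw)
try SIG_FOUND: (RETURN, SIG_FOUND) → (IDLE, spin_ccw)

SIG_FAIL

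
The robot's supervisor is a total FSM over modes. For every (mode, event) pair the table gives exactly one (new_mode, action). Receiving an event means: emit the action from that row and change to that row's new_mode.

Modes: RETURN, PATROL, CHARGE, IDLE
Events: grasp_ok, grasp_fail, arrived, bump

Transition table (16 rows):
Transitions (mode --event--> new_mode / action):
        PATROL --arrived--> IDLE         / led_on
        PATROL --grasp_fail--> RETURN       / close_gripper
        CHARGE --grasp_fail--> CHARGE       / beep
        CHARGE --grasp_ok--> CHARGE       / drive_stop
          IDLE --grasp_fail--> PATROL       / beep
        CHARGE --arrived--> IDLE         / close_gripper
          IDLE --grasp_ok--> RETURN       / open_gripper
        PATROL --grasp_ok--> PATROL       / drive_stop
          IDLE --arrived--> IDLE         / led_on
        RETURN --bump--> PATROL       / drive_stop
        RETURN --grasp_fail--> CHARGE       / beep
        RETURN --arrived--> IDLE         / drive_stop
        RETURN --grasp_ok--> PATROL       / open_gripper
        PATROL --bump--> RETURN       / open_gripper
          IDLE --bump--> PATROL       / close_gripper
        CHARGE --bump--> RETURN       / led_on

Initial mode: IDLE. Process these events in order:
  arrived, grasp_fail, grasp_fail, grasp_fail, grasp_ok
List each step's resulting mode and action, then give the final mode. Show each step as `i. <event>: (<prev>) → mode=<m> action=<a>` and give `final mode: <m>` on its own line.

1. arrived: (IDLE) → mode=IDLE action=led_on
2. grasp_fail: (IDLE) → mode=PATROL action=beep
3. grasp_fail: (PATROL) → mode=RETURN action=close_gripper
4. grasp_fail: (RETURN) → mode=CHARGE action=beep
5. grasp_ok: (CHARGE) → mode=CHARGE action=drive_stop

final mode: CHARGE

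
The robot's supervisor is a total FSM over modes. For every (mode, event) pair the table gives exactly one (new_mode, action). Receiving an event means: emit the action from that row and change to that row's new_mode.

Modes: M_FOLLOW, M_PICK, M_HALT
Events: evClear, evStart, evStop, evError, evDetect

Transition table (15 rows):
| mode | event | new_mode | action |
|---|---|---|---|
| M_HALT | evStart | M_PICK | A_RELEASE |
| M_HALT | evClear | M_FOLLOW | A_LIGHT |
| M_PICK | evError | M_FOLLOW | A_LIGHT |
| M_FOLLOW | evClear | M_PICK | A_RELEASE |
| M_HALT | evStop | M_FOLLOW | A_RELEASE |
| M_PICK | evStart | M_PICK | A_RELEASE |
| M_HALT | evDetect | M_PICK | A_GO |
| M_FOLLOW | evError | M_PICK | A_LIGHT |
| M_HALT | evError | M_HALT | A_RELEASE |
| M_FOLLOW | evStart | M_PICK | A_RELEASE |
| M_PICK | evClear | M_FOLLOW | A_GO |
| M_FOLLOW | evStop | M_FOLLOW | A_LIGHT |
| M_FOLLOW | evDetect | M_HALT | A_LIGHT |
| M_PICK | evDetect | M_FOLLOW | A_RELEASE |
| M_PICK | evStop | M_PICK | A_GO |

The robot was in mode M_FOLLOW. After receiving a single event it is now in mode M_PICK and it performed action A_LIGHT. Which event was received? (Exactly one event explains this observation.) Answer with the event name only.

evError

try evClear: (M_FOLLOW, evClear) → (M_PICK, A_RELEASE)
try evStart: (M_FOLLOW, evStart) → (M_PICK, A_RELEASE)
try evStop: (M_FOLLOW, evStop) → (M_FOLLOW, A_LIGHT)
try evError: (M_FOLLOW, evError) → (M_PICK, A_LIGHT)  ← matches
try evDetect: (M_FOLLOW, evDetect) → (M_HALT, A_LIGHT)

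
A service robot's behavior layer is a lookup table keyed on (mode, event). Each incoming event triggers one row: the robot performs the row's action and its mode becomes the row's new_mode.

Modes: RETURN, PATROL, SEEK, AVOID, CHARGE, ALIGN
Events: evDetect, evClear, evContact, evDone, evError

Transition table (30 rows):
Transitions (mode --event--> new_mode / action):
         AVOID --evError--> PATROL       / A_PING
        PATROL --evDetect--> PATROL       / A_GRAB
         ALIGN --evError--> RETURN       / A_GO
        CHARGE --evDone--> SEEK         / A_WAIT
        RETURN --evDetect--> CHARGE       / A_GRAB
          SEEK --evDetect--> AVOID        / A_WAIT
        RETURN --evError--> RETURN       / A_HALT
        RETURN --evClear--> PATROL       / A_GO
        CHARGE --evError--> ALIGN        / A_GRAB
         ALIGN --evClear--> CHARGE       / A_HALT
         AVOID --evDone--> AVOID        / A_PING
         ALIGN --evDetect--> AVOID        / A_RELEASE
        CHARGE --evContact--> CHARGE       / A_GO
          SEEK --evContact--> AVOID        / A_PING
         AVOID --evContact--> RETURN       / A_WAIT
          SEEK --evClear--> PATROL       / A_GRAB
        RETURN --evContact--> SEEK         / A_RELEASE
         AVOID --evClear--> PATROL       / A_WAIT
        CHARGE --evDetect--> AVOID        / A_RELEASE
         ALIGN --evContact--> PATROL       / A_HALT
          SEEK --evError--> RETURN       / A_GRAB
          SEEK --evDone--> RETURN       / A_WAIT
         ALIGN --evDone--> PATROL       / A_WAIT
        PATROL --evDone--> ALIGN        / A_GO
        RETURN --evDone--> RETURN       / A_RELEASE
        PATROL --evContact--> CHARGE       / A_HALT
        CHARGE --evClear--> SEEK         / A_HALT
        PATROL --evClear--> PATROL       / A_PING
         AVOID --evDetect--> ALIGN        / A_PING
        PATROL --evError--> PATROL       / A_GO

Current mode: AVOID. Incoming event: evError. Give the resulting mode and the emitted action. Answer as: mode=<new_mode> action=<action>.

current mode = AVOID; filter table to that mode:
  (AVOID, evError) → (PATROL, A_PING)  ← event matches
  (AVOID, evDone) → (AVOID, A_PING)
  (AVOID, evContact) → (RETURN, A_WAIT)
  (AVOID, evClear) → (PATROL, A_WAIT)
  (AVOID, evDetect) → (ALIGN, A_PING)
event = evError selects (PATROL, A_PING)

mode=PATROL action=A_PING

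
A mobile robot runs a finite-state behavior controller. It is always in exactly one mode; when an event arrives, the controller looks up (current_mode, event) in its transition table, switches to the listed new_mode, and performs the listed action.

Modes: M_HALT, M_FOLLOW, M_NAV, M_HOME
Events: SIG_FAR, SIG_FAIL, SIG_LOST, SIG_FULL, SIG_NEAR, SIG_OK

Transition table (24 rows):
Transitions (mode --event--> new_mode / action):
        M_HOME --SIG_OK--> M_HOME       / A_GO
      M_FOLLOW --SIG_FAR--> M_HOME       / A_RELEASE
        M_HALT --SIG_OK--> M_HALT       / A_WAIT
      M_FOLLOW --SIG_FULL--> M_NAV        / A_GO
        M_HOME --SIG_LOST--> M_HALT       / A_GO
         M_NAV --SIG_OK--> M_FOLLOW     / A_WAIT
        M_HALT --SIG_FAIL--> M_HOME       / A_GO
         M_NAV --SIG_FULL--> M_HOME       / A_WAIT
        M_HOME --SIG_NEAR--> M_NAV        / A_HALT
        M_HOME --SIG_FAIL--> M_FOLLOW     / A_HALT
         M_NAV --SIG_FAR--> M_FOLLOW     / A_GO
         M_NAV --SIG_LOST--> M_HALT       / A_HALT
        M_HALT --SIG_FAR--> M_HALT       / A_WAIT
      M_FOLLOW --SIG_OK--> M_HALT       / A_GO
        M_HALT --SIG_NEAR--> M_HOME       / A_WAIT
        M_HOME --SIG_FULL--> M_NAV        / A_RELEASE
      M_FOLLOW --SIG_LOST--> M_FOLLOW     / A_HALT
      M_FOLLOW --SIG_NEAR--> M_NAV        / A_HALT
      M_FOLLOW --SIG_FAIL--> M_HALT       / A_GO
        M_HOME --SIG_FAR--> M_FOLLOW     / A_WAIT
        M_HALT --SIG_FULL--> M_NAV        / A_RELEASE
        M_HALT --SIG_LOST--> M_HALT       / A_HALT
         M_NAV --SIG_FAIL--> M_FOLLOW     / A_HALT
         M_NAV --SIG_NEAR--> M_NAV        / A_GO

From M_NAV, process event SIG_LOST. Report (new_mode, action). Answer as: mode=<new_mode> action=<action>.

mode=M_HALT action=A_HALT

current mode = M_NAV; filter table to that mode:
  (M_NAV, SIG_OK) → (M_FOLLOW, A_WAIT)
  (M_NAV, SIG_FULL) → (M_HOME, A_WAIT)
  (M_NAV, SIG_FAR) → (M_FOLLOW, A_GO)
  (M_NAV, SIG_LOST) → (M_HALT, A_HALT)  ← event matches
  (M_NAV, SIG_FAIL) → (M_FOLLOW, A_HALT)
  (M_NAV, SIG_NEAR) → (M_NAV, A_GO)
event = SIG_LOST selects (M_HALT, A_HALT)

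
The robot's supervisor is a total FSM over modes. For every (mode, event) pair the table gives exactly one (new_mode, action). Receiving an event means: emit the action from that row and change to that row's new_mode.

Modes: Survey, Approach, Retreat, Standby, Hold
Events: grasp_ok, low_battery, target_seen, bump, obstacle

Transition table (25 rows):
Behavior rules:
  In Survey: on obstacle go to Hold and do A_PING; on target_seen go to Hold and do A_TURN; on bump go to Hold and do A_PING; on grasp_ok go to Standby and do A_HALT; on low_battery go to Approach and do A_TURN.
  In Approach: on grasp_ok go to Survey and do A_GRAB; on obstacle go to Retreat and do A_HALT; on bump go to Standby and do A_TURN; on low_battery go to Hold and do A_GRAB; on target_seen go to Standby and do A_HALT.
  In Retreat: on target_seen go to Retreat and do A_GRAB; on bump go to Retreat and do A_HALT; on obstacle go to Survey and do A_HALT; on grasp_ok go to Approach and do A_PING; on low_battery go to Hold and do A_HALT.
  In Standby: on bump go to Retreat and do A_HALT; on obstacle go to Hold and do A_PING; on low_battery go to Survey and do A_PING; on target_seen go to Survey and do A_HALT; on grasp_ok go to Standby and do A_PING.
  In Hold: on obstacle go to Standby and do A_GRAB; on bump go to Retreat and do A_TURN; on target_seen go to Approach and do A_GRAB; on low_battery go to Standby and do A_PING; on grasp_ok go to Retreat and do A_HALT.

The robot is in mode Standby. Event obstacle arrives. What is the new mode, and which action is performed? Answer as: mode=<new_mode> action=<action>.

mode=Hold action=A_PING

current mode = Standby; filter table to that mode:
  (Standby, bump) → (Retreat, A_HALT)
  (Standby, obstacle) → (Hold, A_PING)  ← event matches
  (Standby, low_battery) → (Survey, A_PING)
  (Standby, target_seen) → (Survey, A_HALT)
  (Standby, grasp_ok) → (Standby, A_PING)
event = obstacle selects (Hold, A_PING)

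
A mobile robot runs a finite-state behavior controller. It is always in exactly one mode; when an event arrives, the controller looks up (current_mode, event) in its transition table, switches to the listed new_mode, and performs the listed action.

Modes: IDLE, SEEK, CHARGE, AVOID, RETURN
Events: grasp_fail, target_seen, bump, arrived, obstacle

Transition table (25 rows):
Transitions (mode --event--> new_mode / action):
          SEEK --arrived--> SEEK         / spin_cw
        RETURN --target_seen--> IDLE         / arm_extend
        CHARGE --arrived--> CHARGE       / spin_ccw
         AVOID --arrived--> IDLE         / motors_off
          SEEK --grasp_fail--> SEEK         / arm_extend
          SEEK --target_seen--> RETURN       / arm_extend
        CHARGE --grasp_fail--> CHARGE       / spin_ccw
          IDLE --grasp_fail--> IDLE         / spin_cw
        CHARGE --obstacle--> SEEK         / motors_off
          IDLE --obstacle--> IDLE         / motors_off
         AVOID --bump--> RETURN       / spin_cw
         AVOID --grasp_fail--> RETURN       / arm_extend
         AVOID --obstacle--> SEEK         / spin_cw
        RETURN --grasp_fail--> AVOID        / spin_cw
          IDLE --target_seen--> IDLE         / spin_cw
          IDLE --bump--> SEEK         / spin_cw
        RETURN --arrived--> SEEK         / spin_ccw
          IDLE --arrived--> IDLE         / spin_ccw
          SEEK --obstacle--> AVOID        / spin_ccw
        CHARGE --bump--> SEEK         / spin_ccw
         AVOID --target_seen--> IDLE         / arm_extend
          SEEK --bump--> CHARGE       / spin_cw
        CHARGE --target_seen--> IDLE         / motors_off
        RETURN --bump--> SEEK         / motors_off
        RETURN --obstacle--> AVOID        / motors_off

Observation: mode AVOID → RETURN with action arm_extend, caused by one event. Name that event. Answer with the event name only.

grasp_fail

try grasp_fail: (AVOID, grasp_fail) → (RETURN, arm_extend)  ← matches
try target_seen: (AVOID, target_seen) → (IDLE, arm_extend)
try bump: (AVOID, bump) → (RETURN, spin_cw)
try arrived: (AVOID, arrived) → (IDLE, motors_off)
try obstacle: (AVOID, obstacle) → (SEEK, spin_cw)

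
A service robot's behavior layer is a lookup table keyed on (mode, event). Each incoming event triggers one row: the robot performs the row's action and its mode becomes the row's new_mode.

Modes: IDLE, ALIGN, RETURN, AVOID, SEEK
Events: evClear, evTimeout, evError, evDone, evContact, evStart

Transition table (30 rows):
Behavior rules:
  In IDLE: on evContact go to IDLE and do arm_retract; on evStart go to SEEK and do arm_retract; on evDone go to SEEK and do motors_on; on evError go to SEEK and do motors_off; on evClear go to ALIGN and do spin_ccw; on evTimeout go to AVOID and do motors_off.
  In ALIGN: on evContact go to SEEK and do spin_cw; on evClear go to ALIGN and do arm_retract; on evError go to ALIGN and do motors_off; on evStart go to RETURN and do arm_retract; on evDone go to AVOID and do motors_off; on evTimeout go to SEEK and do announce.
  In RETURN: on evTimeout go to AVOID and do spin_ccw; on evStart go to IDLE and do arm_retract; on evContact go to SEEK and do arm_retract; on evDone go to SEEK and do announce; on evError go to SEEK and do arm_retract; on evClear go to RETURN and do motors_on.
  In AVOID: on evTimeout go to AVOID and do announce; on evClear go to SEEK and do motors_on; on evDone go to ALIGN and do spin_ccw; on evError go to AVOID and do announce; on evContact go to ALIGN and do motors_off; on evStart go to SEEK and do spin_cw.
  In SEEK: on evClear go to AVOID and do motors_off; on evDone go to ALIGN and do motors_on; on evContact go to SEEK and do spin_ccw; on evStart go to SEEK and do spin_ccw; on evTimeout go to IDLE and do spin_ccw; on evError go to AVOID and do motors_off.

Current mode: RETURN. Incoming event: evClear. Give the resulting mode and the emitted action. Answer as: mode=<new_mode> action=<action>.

current mode = RETURN; filter table to that mode:
  (RETURN, evTimeout) → (AVOID, spin_ccw)
  (RETURN, evStart) → (IDLE, arm_retract)
  (RETURN, evContact) → (SEEK, arm_retract)
  (RETURN, evDone) → (SEEK, announce)
  (RETURN, evError) → (SEEK, arm_retract)
  (RETURN, evClear) → (RETURN, motors_on)  ← event matches
event = evClear selects (RETURN, motors_on)

mode=RETURN action=motors_on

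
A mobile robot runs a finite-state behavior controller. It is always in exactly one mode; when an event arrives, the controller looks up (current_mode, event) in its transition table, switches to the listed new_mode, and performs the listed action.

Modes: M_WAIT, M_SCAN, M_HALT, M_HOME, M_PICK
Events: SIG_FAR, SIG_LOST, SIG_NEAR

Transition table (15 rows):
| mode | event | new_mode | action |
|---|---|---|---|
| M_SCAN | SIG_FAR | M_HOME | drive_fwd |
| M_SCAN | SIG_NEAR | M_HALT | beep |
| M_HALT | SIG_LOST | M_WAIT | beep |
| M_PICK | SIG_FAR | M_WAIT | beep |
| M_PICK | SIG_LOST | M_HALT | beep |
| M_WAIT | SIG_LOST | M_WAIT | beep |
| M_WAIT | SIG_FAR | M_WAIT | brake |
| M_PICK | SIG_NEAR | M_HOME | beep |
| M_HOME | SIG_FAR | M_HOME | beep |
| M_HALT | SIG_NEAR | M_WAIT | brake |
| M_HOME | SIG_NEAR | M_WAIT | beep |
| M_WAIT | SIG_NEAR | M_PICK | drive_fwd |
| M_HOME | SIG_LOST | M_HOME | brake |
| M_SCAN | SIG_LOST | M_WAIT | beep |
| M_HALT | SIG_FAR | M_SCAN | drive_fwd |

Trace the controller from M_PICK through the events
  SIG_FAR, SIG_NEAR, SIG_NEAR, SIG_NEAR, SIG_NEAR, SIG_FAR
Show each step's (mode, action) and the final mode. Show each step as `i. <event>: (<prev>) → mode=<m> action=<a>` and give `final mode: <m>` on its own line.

1. SIG_FAR: (M_PICK) → mode=M_WAIT action=beep
2. SIG_NEAR: (M_WAIT) → mode=M_PICK action=drive_fwd
3. SIG_NEAR: (M_PICK) → mode=M_HOME action=beep
4. SIG_NEAR: (M_HOME) → mode=M_WAIT action=beep
5. SIG_NEAR: (M_WAIT) → mode=M_PICK action=drive_fwd
6. SIG_FAR: (M_PICK) → mode=M_WAIT action=beep

final mode: M_WAIT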